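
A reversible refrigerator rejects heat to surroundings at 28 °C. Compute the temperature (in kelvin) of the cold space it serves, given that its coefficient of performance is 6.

T_C ≈ 258 K

T_H = 28 °C → 28 + 273.15 = 301.15 K.
COP_R = T_C/(T_H − T_C) ⇒ T_C = T_H·COP_R/(1 + COP_R) = 301.15 × 6/(1 + 6) = 258 K.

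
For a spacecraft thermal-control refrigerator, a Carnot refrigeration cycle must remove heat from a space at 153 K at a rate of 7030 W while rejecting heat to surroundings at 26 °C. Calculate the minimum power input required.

Ẇ_in ≈ 6715 W

T_H = 26 °C → 26 + 273.15 = 299.15 K.
The reversible coefficient of performance is COP_R = T_C/(T_H − T_C) = 153.00/146.15 = 1.0469.
W = Q_C/COP_R = 7030/1.0469 = 6715 W.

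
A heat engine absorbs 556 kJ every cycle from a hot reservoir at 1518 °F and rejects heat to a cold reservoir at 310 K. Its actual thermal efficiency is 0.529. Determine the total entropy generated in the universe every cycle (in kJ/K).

T_H = 1518 °F → (1518 − 32) × 5/9 = 825.56 °C = 1098.71 K.
W = η·Q_H = 0.529 × 556 = 294.1 kJ, so Q_C = Q_H − W = 261.9 kJ.
The hot reservoir loses entropy Q_H/T_H = 556/1098.71 = 0.5061 kJ/K; the cold reservoir gains Q_C/T_C = 261.9/310.00 = 0.8448 kJ/K.
ΔS_univ = −Q_H/T_H + Q_C/T_C = 0.339 kJ/K (> 0, since η = 0.529 < η_Carnot = 0.718).

ΔS_univ ≈ 0.339 kJ/K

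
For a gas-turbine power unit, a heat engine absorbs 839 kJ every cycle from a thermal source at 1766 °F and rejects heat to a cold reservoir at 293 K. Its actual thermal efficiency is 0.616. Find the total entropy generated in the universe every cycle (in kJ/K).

ΔS_univ ≈ 0.421 kJ/K

T_H = 1766 °F → (1766 − 32) × 5/9 = 963.33 °C = 1236.48 K.
W = η·Q_H = 0.616 × 839 = 516.8 kJ, so Q_C = Q_H − W = 322.2 kJ.
Reservoir entropy changes: ΔS_H = −Q_H/T_H = −839/1236.48 = -0.6785 kJ/K and ΔS_C = +Q_C/T_C = 322.2/293.00 = 1.100 kJ/K.
ΔS_univ = −Q_H/T_H + Q_C/T_C = 0.421 kJ/K (> 0, since η = 0.616 < η_Carnot = 0.763).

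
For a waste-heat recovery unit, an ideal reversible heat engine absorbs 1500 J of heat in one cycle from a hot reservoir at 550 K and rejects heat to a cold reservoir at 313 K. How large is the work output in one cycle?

W ≈ 646 J

The Carnot efficiency is η = 1 − T_C/T_H = 1 − 313.00/550.00 = 0.4309.
W = η·Q_H = 0.4309 × 1500 = 646 J.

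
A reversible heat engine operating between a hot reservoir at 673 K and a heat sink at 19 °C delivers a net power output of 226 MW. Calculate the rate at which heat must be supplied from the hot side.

T_C = 19 °C → 19 + 273.15 = 292.15 K.
The Carnot efficiency is η = 1 − T_C/T_H = 1 − 292.15/673.00 = 0.5659.
Q_H = W/η = 226/0.5659 = 399.4 MW.

Q̇_H ≈ 399.4 MW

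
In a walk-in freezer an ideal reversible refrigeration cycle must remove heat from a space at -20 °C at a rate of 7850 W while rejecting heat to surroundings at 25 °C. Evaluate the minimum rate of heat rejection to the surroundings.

T_H = 25 °C → 25 + 273.15 = 298.15 K.
T_C = -20 °C → -20 + 273.15 = 253.15 K.
For a reversible cycle Q_H/Q_C = T_H/T_C, so Q_H = Q_C·T_H/T_C = 7850 × 298.15/253.15 = 9245 W.

Q̇_H ≈ 9245 W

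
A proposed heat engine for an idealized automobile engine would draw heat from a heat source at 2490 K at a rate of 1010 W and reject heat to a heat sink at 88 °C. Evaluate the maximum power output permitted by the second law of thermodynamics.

Ẇ_max ≈ 864 W

T_C = 88 °C → 88 + 273.15 = 361.15 K.
The upper bound on efficiency is η_max = 1 − T_C/T_H = 1 − 361.15/2490.00 = 0.8550.
W_max = η_max · Q_H = 0.8550 × 1010 = 864 W.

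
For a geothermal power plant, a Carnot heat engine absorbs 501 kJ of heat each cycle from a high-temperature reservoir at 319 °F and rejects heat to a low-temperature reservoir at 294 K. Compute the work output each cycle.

T_H = 319 °F → (319 − 32) × 5/9 = 159.44 °C = 432.59 K.
The Carnot efficiency is η = 1 − T_C/T_H = 1 − 294.00/432.59 = 0.3204.
W = η·Q_H = 0.3204 × 501 = 161 kJ.

W ≈ 161 kJ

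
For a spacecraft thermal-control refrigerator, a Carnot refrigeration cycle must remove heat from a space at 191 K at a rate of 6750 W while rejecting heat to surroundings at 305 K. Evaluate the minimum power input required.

Ẇ_in ≈ 4030 W

COP_R = T_C/(T_H − T_C) = 191.00/114.00 = 1.6754.
W = Q_C/COP_R = 6750/1.6754 = 4030 W.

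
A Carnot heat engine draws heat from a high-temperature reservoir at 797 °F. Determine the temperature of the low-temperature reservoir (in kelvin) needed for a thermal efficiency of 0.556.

T_C ≈ 310 K

T_H = 797 °F → (797 − 32) × 5/9 = 425.00 °C = 698.15 K.
From η = 1 − T_C/T_H, T_C = T_H·(1 − η) = 698.15 × (1 − 0.556) = 310 K.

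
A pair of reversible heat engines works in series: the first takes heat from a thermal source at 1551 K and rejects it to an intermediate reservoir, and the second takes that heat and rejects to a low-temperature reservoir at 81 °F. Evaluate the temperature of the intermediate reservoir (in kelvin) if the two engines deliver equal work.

T_m ≈ 925.7 K

T_C = 81 °F → (81 − 32) × 5/9 = 27.22 °C = 300.37 K.
For reversible stages Q_m = Q_H·(T_m/T_H). Setting W₁ = Q_H(1 − T_m/T_H) equal to W₂ = Q_m(1 − T_C/T_m) = Q_H·(T_m − T_C)/T_H gives T_H − T_m = T_m − T_C, so T_m = (T_H + T_C)/2 = (1551.00 + 300.37)/2 = 925.7 K.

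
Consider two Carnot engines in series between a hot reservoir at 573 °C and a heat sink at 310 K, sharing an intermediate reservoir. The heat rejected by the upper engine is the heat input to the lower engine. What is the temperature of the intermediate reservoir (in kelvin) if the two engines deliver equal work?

T_m ≈ 578 K

T_H = 573 °C → 573 + 273.15 = 846.15 K.
For reversible stages Q_m = Q_H·(T_m/T_H). Setting W₁ = Q_H(1 − T_m/T_H) equal to W₂ = Q_m(1 − T_C/T_m) = Q_H·(T_m − T_C)/T_H gives T_H − T_m = T_m − T_C, so T_m = (T_H + T_C)/2 = (846.15 + 310.00)/2 = 578 K.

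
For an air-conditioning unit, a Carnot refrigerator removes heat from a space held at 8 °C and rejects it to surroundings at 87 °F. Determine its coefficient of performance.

COP_R ≈ 12.46

T_H = 87 °F → (87 − 32) × 5/9 = 30.56 °C = 303.71 K.
T_C = 8 °C → 8 + 273.15 = 281.15 K.
The reversible coefficient of performance is COP_R = T_C/(T_H − T_C) = 281.15/(303.71 − 281.15) = 12.46.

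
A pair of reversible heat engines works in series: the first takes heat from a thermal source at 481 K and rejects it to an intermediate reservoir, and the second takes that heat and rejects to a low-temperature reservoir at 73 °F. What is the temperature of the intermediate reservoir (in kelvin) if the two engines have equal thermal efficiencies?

T_C = 73 °F → (73 − 32) × 5/9 = 22.78 °C = 295.93 K.
Equal efficiencies require 1 − T_m/T_H = 1 − T_C/T_m, i.e. T_m/T_H = T_C/T_m, so T_m = √(T_H·T_C) = √(481.00 × 295.93) = 377 K.

T_m ≈ 377 K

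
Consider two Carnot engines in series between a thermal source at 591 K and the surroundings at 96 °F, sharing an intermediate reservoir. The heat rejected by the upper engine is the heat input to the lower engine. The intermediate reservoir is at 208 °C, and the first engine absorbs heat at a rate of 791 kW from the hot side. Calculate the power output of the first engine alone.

T_C = 96 °F → (96 − 32) × 5/9 = 35.56 °C = 308.71 K.
T_m = 208 °C → 208 + 273.15 = 481.15 K.
First-stage efficiency η₁ = 1 − T_m/T_H = 1 − 481.15/591.00 = 0.1859.
W₁ = η₁·Q_H = 0.1859 × 791 = 147.0 kW.

Ẇ₁ ≈ 147.0 kW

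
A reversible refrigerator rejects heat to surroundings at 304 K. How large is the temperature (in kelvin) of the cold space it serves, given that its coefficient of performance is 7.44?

T_C ≈ 268 K

COP_R = T_C/(T_H − T_C) ⇒ T_C = T_H·COP_R/(1 + COP_R) = 304.00 × 7.44/(1 + 7.44) = 268 K.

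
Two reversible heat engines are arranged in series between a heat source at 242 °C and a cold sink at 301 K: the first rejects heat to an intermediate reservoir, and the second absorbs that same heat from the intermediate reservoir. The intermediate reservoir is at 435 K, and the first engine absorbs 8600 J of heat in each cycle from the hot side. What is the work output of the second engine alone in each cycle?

T_H = 242 °C → 242 + 273.15 = 515.15 K.
Heat entering the second stage: Q_m = Q_H·(T_m/T_H) = 8600 × 435.00/515.15 = 7260 J.
Second-stage efficiency η₂ = 1 − T_C/T_m = 1 − 301.00/435.00 = 0.3080, so W₂ = η₂·Q_m = 2240 J.

W₂ ≈ 2240 J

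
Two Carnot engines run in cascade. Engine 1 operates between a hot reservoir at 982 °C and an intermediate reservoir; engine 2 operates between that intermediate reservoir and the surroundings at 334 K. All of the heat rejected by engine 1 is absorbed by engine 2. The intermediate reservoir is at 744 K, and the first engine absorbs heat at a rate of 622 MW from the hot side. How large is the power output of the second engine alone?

T_H = 982 °C → 982 + 273.15 = 1255.15 K.
Heat entering the second stage: Q_m = Q_H·(T_m/T_H) = 622 × 744.00/1255.15 = 369 MW.
Second-stage efficiency η₂ = 1 − T_C/T_m = 1 − 334.00/744.00 = 0.5511, so W₂ = η₂·Q_m = 203 MW.

Ẇ₂ ≈ 203 MW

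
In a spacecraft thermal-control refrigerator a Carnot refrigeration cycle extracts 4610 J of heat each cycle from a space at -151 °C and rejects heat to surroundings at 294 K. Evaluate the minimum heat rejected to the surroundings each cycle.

Q_H ≈ 11100 J

T_C = -151 °C → -151 + 273.15 = 122.15 K.
For a reversible cycle Q_H/Q_C = T_H/T_C, so Q_H = Q_C·T_H/T_C = 4610 × 294.00/122.15 = 11100 J.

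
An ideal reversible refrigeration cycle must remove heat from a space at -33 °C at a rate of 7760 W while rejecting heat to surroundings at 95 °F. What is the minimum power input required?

Ẇ_in ≈ 2200 W

T_H = 95 °F → (95 − 32) × 5/9 = 35.00 °C = 308.15 K.
T_C = -33 °C → -33 + 273.15 = 240.15 K.
COP_R = T_C/(T_H − T_C) = 240.15/68.00 = 3.5316.
W = Q_C/COP_R = 7760/3.5316 = 2200 W.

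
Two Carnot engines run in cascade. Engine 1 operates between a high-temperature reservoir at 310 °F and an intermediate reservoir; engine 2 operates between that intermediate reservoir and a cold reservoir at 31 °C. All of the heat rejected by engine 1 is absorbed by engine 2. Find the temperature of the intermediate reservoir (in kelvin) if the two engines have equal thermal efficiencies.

T_H = 310 °F → (310 − 32) × 5/9 = 154.44 °C = 427.59 K.
T_C = 31 °C → 31 + 273.15 = 304.15 K.
Equal efficiencies require 1 − T_m/T_H = 1 − T_C/T_m, i.e. T_m/T_H = T_C/T_m, so T_m = √(T_H·T_C) = √(427.59 × 304.15) = 361 K.

T_m ≈ 361 K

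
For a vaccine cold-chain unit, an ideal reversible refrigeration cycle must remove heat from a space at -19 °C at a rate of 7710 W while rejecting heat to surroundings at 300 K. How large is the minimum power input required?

T_C = -19 °C → -19 + 273.15 = 254.15 K.
COP_R = T_C/(T_H − T_C) = 254.15/45.85 = 5.5431.
W = Q_C/COP_R = 7710/5.5431 = 1390 W.

Ẇ_in ≈ 1390 W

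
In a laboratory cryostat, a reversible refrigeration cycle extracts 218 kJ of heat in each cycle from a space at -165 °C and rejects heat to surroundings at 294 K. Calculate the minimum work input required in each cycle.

T_C = -165 °C → -165 + 273.15 = 108.15 K.
For a reversible refrigerator, COP_R = T_C/(T_H − T_C) = 108.15/185.85 = 0.5819.
W = Q_C/COP_R = 218/0.5819 = 374.6 kJ.

W_in ≈ 374.6 kJ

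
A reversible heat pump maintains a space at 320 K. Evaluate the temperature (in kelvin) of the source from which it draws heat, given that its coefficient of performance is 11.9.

COP_HP = T_H/(T_H − T_C) ⇒ T_C = T_H·(COP_HP − 1)/COP_HP = 320.00 × (11.9 − 1)/11.9 = 293.1 K.

T_C ≈ 293.1 K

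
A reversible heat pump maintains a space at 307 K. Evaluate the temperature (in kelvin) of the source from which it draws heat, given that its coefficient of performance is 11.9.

T_C ≈ 281 K

COP_HP = T_H/(T_H − T_C) ⇒ T_C = T_H·(COP_HP − 1)/COP_HP = 307.00 × (11.9 − 1)/11.9 = 281 K.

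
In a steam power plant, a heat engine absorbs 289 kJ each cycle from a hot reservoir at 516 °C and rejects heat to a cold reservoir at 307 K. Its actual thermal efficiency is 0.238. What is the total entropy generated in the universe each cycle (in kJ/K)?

ΔS_univ ≈ 0.3511 kJ/K

T_H = 516 °C → 516 + 273.15 = 789.15 K.
W = η·Q_H = 0.238 × 289 = 68.78 kJ, so Q_C = Q_H − W = 220.2 kJ.
Entropy balance on the reservoirs: −Q_H/T_H = -0.3662 kJ/K, +Q_C/T_C = 0.7173 kJ/K.
ΔS_univ = −Q_H/T_H + Q_C/T_C = 0.3511 kJ/K (> 0, since η = 0.238 < η_Carnot = 0.611).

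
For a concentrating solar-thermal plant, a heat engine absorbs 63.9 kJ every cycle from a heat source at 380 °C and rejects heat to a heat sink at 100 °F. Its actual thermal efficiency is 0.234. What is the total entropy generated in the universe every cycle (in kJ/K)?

T_H = 380 °C → 380 + 273.15 = 653.15 K.
T_C = 100 °F → (100 − 32) × 5/9 = 37.78 °C = 310.93 K.
W = η·Q_H = 0.234 × 63.9 = 14.95 kJ, so Q_C = Q_H − W = 48.95 kJ.
Reservoir entropy changes: ΔS_H = −Q_H/T_H = −63.9/653.15 = -0.09783 kJ/K and ΔS_C = +Q_C/T_C = 48.95/310.93 = 0.1574 kJ/K.
ΔS_univ = −Q_H/T_H + Q_C/T_C = 0.0596 kJ/K (> 0, since η = 0.234 < η_Carnot = 0.524).

ΔS_univ ≈ 0.0596 kJ/K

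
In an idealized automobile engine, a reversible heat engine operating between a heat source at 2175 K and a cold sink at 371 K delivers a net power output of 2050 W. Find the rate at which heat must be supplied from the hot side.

Q̇_H ≈ 2470 W

η_rev = 1 − T_C/T_H = 1 − 371.00/2175.00 = 0.8294.
Q_H = W/η = 2050/0.8294 = 2470 W.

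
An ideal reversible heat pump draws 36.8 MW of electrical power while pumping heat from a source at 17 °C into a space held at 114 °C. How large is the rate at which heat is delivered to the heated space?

T_H = 114 °C → 114 + 273.15 = 387.15 K.
T_C = 17 °C → 17 + 273.15 = 290.15 K.
Reversible heating COP: COP_HP = T_H/(T_H − T_C) = 387.15/97.00 = 3.9912.
Q_H = COP_HP · W = 3.9912 × 36.8 = 147 MW.

Q̇_H ≈ 147 MW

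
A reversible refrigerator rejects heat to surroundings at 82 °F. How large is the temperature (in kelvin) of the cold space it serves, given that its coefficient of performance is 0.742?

T_H = 82 °F → (82 − 32) × 5/9 = 27.78 °C = 300.93 K.
COP_R = T_C/(T_H − T_C) ⇒ T_C = T_H·COP_R/(1 + COP_R) = 300.93 × 0.742/(1 + 0.742) = 128.2 K.

T_C ≈ 128.2 K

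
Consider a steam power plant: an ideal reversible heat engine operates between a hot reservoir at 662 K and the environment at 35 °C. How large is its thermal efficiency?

T_C = 35 °C → 35 + 273.15 = 308.15 K.
For a reversible engine, η = 1 − T_C/T_H = 1 − 308.15/662.00 = 0.535.

η ≈ 0.535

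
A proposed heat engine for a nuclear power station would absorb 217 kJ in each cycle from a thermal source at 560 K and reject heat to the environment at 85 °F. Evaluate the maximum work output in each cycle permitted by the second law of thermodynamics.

T_C = 85 °F → (85 − 32) × 5/9 = 29.44 °C = 302.59 K.
The upper bound on efficiency is η_max = 1 − T_C/T_H = 1 − 302.59/560.00 = 0.4597.
W_max = η_max · Q_H = 0.4597 × 217 = 99.7 kJ.

W_max ≈ 99.7 kJ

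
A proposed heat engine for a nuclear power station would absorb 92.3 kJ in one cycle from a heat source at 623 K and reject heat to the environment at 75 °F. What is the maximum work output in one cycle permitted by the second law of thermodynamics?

W_max ≈ 48.3 kJ

T_C = 75 °F → (75 − 32) × 5/9 = 23.89 °C = 297.04 K.
The second-law ceiling is the Carnot efficiency, η_max = 1 − T_C/T_H = 1 − 297.04/623.00 = 0.5232.
W_max = η_max · Q_H = 0.5232 × 92.3 = 48.3 kJ.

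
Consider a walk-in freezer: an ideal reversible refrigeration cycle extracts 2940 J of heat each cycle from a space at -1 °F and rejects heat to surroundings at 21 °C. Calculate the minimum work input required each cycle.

T_H = 21 °C → 21 + 273.15 = 294.15 K.
T_C = -1 °F → (-1 − 32) × 5/9 = -18.33 °C = 254.82 K.
COP_R = T_C/(T_H − T_C) = 254.82/39.33 = 6.4784.
W = Q_C/COP_R = 2940/6.4784 = 453.8 J.

W_in ≈ 453.8 J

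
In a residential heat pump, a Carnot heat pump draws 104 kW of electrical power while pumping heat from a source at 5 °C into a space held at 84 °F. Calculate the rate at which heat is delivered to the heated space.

T_H = 84 °F → (84 − 32) × 5/9 = 28.89 °C = 302.04 K.
T_C = 5 °C → 5 + 273.15 = 278.15 K.
Reversible heating COP: COP_HP = T_H/(T_H − T_C) = 302.04/23.89 = 12.6435.
Q_H = COP_HP · W = 12.6435 × 104 = 1310 kW.

Q̇_H ≈ 1310 kW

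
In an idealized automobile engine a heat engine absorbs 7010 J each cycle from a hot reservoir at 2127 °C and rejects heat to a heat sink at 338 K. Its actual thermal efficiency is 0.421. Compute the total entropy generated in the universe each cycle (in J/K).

T_H = 2127 °C → 2127 + 273.15 = 2400.15 K.
W = η·Q_H = 0.421 × 7010 = 2951 J, so Q_C = Q_H − W = 4059 J.
Entropy balance on the reservoirs: −Q_H/T_H = -2.921 J/K, +Q_C/T_C = 12.01 J/K.
ΔS_univ = −Q_H/T_H + Q_C/T_C = 9.088 J/K (> 0, since η = 0.421 < η_Carnot = 0.859).

ΔS_univ ≈ 9.088 J/K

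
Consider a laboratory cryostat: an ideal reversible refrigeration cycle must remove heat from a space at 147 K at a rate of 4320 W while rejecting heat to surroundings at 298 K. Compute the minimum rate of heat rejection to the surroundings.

For a reversible cycle Q_H/Q_C = T_H/T_C, so Q_H = Q_C·T_H/T_C = 4320 × 298.00/147.00 = 8760 W.

Q̇_H ≈ 8760 W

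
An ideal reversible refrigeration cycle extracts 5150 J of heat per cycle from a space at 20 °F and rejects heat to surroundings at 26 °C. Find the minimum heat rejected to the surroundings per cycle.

T_H = 26 °C → 26 + 273.15 = 299.15 K.
T_C = 20 °F → (20 − 32) × 5/9 = -6.67 °C = 266.48 K.
For a reversible cycle Q_H/Q_C = T_H/T_C, so Q_H = Q_C·T_H/T_C = 5150 × 299.15/266.48 = 5780 J.

Q_H ≈ 5780 J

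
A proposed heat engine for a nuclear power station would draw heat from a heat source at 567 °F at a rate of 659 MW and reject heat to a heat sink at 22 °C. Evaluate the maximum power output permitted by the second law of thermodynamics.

Ẇ_max ≈ 318.0 MW

T_H = 567 °F → (567 − 32) × 5/9 = 297.22 °C = 570.37 K.
T_C = 22 °C → 22 + 273.15 = 295.15 K.
The upper bound on efficiency is η_max = 1 − T_C/T_H = 1 − 295.15/570.37 = 0.4825.
W_max = η_max · Q_H = 0.4825 × 659 = 318.0 MW.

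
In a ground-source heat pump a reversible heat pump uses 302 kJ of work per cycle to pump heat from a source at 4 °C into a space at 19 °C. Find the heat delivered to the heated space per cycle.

T_H = 19 °C → 19 + 273.15 = 292.15 K.
T_C = 4 °C → 4 + 273.15 = 277.15 K.
Reversible heating COP: COP_HP = T_H/(T_H − T_C) = 292.15/15.00 = 19.4767.
Q_H = COP_HP · W = 19.4767 × 302 = 5880 kJ.

Q_H ≈ 5880 kJ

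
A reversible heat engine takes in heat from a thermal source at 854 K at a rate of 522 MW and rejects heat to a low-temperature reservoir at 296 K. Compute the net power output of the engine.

Ẇ ≈ 341.1 MW

Since the cycle is reversible, η = 1 − T_C/T_H = 1 − 296.00/854.00 = 0.6534.
W = η·Q_H = 0.6534 × 522 = 341.1 MW.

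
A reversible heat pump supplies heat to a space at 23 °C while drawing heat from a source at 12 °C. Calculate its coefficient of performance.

COP_HP ≈ 26.92

T_H = 23 °C → 23 + 273.15 = 296.15 K.
T_C = 12 °C → 12 + 273.15 = 285.15 K.
The Carnot heat-pump COP is COP_HP = T_H/(T_H − T_C) = 296.15/(296.15 − 285.15) = 26.92.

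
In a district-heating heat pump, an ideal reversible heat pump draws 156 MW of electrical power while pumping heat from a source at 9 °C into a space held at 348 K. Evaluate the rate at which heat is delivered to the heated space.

Q̇_H ≈ 824.4 MW

T_C = 9 °C → 9 + 273.15 = 282.15 K.
COP_HP = T_H/(T_H − T_C) = 348.00/65.85 = 5.2847.
Q_H = COP_HP · W = 5.2847 × 156 = 824.4 MW.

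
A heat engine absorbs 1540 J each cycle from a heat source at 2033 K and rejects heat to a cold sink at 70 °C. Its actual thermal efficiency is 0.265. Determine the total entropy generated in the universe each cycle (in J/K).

ΔS_univ ≈ 2.541 J/K

T_C = 70 °C → 70 + 273.15 = 343.15 K.
W = η·Q_H = 0.265 × 1540 = 408.1 J, so Q_C = Q_H − W = 1132 J.
Entropy balance on the reservoirs: −Q_H/T_H = -0.7575 J/K, +Q_C/T_C = 3.299 J/K.
ΔS_univ = −Q_H/T_H + Q_C/T_C = 2.541 J/K (> 0, since η = 0.265 < η_Carnot = 0.831).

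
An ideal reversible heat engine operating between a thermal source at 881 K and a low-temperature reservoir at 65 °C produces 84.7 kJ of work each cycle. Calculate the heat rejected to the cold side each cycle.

T_C = 65 °C → 65 + 273.15 = 338.15 K.
Carnot efficiency: η = 1 − T_C/T_H = 1 − 338.15/881.00 = 0.6162.
Since Q_C/Q_H = T_C/T_H and Q_H = W/η, Q_C = W·T_C/(T_H − T_C) = 84.7 × 338.15/542.85 = 52.8 kJ.

Q_C ≈ 52.8 kJ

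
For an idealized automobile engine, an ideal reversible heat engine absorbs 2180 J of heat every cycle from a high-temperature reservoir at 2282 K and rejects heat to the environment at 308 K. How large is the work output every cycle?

W ≈ 1886 J

For a reversible engine, η = 1 − T_C/T_H = 1 − 308.00/2282.00 = 0.8650.
W = η·Q_H = 0.8650 × 2180 = 1886 J.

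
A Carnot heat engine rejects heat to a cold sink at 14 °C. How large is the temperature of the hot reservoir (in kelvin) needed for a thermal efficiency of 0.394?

T_H ≈ 474 K

T_C = 14 °C → 14 + 273.15 = 287.15 K.
From η = 1 − T_C/T_H, solving for T_H gives T_H = T_C/(1 − η) = 287.15/(1 − 0.394) = 474 K.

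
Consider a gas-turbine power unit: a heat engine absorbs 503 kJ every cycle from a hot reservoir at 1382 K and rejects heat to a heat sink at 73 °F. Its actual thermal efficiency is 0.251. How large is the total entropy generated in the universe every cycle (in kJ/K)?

T_C = 73 °F → (73 − 32) × 5/9 = 22.78 °C = 295.93 K.
W = η·Q_H = 0.251 × 503 = 126.3 kJ, so Q_C = Q_H − W = 376.7 kJ.
The hot reservoir loses entropy Q_H/T_H = 503/1382.00 = 0.3640 kJ/K; the cold reservoir gains Q_C/T_C = 376.7/295.93 = 1.273 kJ/K.
ΔS_univ = −Q_H/T_H + Q_C/T_C = 0.909 kJ/K (> 0, since η = 0.251 < η_Carnot = 0.786).

ΔS_univ ≈ 0.909 kJ/K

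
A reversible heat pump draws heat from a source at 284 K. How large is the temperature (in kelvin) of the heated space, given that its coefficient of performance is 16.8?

T_H ≈ 302.0 K

COP_HP = T_H/(T_H − T_C) ⇒ T_H = T_C·COP_HP/(COP_HP − 1) = 284.00 × 16.8/(16.8 − 1) = 302.0 K.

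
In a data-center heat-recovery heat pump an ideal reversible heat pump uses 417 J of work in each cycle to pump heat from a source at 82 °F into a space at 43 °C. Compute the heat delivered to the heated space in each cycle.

T_H = 43 °C → 43 + 273.15 = 316.15 K.
T_C = 82 °F → (82 − 32) × 5/9 = 27.78 °C = 300.93 K.
For a reversible heat pump, COP_HP = T_H/(T_H − T_C) = 316.15/15.22 = 20.7690.
Q_H = COP_HP · W = 20.7690 × 417 = 8661 J.

Q_H ≈ 8661 J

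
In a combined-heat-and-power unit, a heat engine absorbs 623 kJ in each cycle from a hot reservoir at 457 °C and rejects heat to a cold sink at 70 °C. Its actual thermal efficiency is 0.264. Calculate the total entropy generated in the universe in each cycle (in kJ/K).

T_H = 457 °C → 457 + 273.15 = 730.15 K.
T_C = 70 °C → 70 + 273.15 = 343.15 K.
W = η·Q_H = 0.264 × 623 = 164.5 kJ, so Q_C = Q_H − W = 458.5 kJ.
Entropy balance on the reservoirs: −Q_H/T_H = -0.8532 kJ/K, +Q_C/T_C = 1.336 kJ/K.
ΔS_univ = −Q_H/T_H + Q_C/T_C = 0.4830 kJ/K (> 0, since η = 0.264 < η_Carnot = 0.530).

ΔS_univ ≈ 0.4830 kJ/K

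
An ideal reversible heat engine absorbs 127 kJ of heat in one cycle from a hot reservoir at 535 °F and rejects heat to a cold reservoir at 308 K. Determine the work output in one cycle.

W ≈ 56.21 kJ

T_H = 535 °F → (535 − 32) × 5/9 = 279.44 °C = 552.59 K.
Since the cycle is reversible, η = 1 − T_C/T_H = 1 − 308.00/552.59 = 0.4426.
W = η·Q_H = 0.4426 × 127 = 56.21 kJ.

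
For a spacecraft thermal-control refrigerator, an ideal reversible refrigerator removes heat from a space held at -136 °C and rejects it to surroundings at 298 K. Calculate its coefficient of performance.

T_C = -136 °C → -136 + 273.15 = 137.15 K.
The reversible coefficient of performance is COP_R = T_C/(T_H − T_C) = 137.15/(298.00 − 137.15) = 0.8527.

COP_R ≈ 0.8527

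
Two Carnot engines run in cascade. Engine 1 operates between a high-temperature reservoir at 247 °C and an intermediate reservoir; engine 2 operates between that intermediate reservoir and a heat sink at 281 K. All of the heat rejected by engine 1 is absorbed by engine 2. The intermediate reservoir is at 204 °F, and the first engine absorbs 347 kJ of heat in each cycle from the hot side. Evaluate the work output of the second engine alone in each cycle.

W₂ ≈ 58.5 kJ

T_H = 247 °C → 247 + 273.15 = 520.15 K.
T_m = 204 °F → (204 − 32) × 5/9 = 95.56 °C = 368.71 K.
Heat entering the second stage: Q_m = Q_H·(T_m/T_H) = 347 × 368.71/520.15 = 246 kJ.
Second-stage efficiency η₂ = 1 − T_C/T_m = 1 − 281.00/368.71 = 0.2379, so W₂ = η₂·Q_m = 58.5 kJ.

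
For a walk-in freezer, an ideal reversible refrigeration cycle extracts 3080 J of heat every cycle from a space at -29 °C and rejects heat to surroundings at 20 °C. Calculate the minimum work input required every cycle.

W_in ≈ 618 J

T_H = 20 °C → 20 + 273.15 = 293.15 K.
T_C = -29 °C → -29 + 273.15 = 244.15 K.
Carnot COP: COP_R = T_C/(T_H − T_C) = 244.15/49.00 = 4.9827.
W = Q_C/COP_R = 3080/4.9827 = 618 J.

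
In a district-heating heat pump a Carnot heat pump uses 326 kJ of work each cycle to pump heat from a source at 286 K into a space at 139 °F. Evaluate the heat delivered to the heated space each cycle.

T_H = 139 °F → (139 − 32) × 5/9 = 59.44 °C = 332.59 K.
The Carnot heat-pump COP is COP_HP = T_H/(T_H − T_C) = 332.59/46.59 = 7.1381.
Q_H = COP_HP · W = 7.1381 × 326 = 2330 kJ.

Q_H ≈ 2330 kJ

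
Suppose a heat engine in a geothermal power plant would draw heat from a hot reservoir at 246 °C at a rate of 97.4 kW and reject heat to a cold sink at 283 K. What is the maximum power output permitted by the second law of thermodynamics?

T_H = 246 °C → 246 + 273.15 = 519.15 K.
By the Carnot theorem, η_max = 1 − T_C/T_H = 1 − 283.00/519.15 = 0.4549.
W_max = η_max · Q_H = 0.4549 × 97.4 = 44.31 kW.

Ẇ_max ≈ 44.31 kW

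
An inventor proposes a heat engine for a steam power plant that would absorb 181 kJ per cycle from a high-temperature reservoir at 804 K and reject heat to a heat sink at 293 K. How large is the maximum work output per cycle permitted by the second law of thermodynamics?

The second-law ceiling is the Carnot efficiency, η_max = 1 − T_C/T_H = 1 − 293.00/804.00 = 0.6356.
W_max = η_max · Q_H = 0.6356 × 181 = 115.0 kJ.

W_max ≈ 115.0 kJ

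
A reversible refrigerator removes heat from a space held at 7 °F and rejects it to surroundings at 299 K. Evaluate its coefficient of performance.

COP_R ≈ 6.524

T_C = 7 °F → (7 − 32) × 5/9 = -13.89 °C = 259.26 K.
For a reversible refrigerator, COP_R = T_C/(T_H − T_C) = 259.26/(299.00 − 259.26) = 6.524.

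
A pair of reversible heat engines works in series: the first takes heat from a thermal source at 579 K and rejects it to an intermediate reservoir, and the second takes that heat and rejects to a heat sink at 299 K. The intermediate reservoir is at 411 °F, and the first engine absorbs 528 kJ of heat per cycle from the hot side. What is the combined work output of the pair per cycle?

W_total ≈ 255 kJ

Two reversible stages in series are equivalent to a single Carnot engine between T_H and T_C, so η_total = 1 − T_C/T_H = 1 − 299.00/579.00 = 0.4836.
W_total = η_total · Q_H = 0.4836 × 528 = 255 kJ.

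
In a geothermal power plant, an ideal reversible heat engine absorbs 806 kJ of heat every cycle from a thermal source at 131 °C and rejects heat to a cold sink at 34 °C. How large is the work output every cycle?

T_H = 131 °C → 131 + 273.15 = 404.15 K.
T_C = 34 °C → 34 + 273.15 = 307.15 K.
Carnot efficiency: η = 1 − T_C/T_H = 1 − 307.15/404.15 = 0.2400.
W = η·Q_H = 0.2400 × 806 = 193 kJ.

W ≈ 193 kJ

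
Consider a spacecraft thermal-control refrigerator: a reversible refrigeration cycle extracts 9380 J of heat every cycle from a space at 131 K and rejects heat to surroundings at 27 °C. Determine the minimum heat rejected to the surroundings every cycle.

Q_H ≈ 21500 J

T_H = 27 °C → 27 + 273.15 = 300.15 K.
For a reversible cycle Q_H/Q_C = T_H/T_C, so Q_H = Q_C·T_H/T_C = 9380 × 300.15/131.00 = 21500 J.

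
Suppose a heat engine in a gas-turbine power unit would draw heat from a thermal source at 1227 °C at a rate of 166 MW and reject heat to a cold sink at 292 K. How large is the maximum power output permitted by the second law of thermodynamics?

Ẇ_max ≈ 134 MW

T_H = 1227 °C → 1227 + 273.15 = 1500.15 K.
No engine can exceed the Carnot limit: η_max = 1 − T_C/T_H = 1 − 292.00/1500.15 = 0.8054.
W_max = η_max · Q_H = 0.8054 × 166 = 134 MW.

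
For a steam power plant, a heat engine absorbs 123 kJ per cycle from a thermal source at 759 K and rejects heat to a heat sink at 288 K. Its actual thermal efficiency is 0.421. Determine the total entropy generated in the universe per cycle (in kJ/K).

ΔS_univ ≈ 0.0852 kJ/K

W = η·Q_H = 0.421 × 123 = 51.78 kJ, so Q_C = Q_H − W = 71.22 kJ.
The hot reservoir loses entropy Q_H/T_H = 123/759.00 = 0.1621 kJ/K; the cold reservoir gains Q_C/T_C = 71.22/288.00 = 0.2473 kJ/K.
ΔS_univ = −Q_H/T_H + Q_C/T_C = 0.0852 kJ/K (> 0, since η = 0.421 < η_Carnot = 0.621).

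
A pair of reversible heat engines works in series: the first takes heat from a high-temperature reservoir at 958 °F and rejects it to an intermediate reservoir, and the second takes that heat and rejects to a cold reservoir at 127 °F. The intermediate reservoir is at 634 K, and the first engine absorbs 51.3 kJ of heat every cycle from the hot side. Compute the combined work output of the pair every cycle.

W_total ≈ 30.1 kJ

T_H = 958 °F → (958 − 32) × 5/9 = 514.44 °C = 787.59 K.
T_C = 127 °F → (127 − 32) × 5/9 = 52.78 °C = 325.93 K.
Two reversible stages in series are equivalent to a single Carnot engine between T_H and T_C, so η_total = 1 − T_C/T_H = 1 − 325.93/787.59 = 0.5862.
W_total = η_total · Q_H = 0.5862 × 51.3 = 30.1 kJ.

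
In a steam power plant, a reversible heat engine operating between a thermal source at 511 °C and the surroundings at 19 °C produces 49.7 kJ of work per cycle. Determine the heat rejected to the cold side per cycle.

T_H = 511 °C → 511 + 273.15 = 784.15 K.
T_C = 19 °C → 19 + 273.15 = 292.15 K.
Carnot efficiency: η = 1 − T_C/T_H = 1 − 292.15/784.15 = 0.6274.
Since Q_C/Q_H = T_C/T_H and Q_H = W/η, Q_C = W·T_C/(T_H − T_C) = 49.7 × 292.15/492.00 = 29.51 kJ.

Q_C ≈ 29.51 kJ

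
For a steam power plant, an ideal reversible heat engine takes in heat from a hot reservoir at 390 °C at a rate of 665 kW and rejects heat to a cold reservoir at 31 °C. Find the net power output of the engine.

Ẇ ≈ 360 kW

T_H = 390 °C → 390 + 273.15 = 663.15 K.
T_C = 31 °C → 31 + 273.15 = 304.15 K.
The Carnot efficiency is η = 1 − T_C/T_H = 1 − 304.15/663.15 = 0.5414.
W = η·Q_H = 0.5414 × 665 = 360 kW.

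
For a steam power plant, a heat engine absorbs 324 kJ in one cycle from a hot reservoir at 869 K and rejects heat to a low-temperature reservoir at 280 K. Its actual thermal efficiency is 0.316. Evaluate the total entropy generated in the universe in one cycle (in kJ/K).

ΔS_univ ≈ 0.4186 kJ/K

W = η·Q_H = 0.316 × 324 = 102.4 kJ, so Q_C = Q_H − W = 221.6 kJ.
Reservoir entropy changes: ΔS_H = −Q_H/T_H = −324/869.00 = -0.3728 kJ/K and ΔS_C = +Q_C/T_C = 221.6/280.00 = 0.7915 kJ/K.
ΔS_univ = −Q_H/T_H + Q_C/T_C = 0.4186 kJ/K (> 0, since η = 0.316 < η_Carnot = 0.678).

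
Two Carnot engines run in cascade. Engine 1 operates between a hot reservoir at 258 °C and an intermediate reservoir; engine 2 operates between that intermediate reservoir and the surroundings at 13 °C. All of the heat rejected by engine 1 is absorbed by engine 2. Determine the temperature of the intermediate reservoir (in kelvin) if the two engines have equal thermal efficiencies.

T_H = 258 °C → 258 + 273.15 = 531.15 K.
T_C = 13 °C → 13 + 273.15 = 286.15 K.
Equal efficiencies require 1 − T_m/T_H = 1 − T_C/T_m, i.e. T_m/T_H = T_C/T_m, so T_m = √(T_H·T_C) = √(531.15 × 286.15) = 390 K.

T_m ≈ 390 K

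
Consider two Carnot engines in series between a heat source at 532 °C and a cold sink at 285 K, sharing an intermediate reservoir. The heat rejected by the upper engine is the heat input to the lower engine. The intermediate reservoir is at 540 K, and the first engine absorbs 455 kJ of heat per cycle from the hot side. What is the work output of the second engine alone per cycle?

T_H = 532 °C → 532 + 273.15 = 805.15 K.
Heat entering the second stage: Q_m = Q_H·(T_m/T_H) = 455 × 540.00/805.15 = 305.2 kJ.
Second-stage efficiency η₂ = 1 − T_C/T_m = 1 − 285.00/540.00 = 0.4722, so W₂ = η₂·Q_m = 144.1 kJ.

W₂ ≈ 144.1 kJ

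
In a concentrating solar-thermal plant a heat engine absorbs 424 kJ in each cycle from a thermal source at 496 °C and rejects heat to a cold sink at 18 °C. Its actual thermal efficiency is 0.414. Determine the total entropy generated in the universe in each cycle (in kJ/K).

T_H = 496 °C → 496 + 273.15 = 769.15 K.
T_C = 18 °C → 18 + 273.15 = 291.15 K.
W = η·Q_H = 0.414 × 424 = 175.5 kJ, so Q_C = Q_H − W = 248.5 kJ.
The hot reservoir loses entropy Q_H/T_H = 424/769.15 = 0.5513 kJ/K; the cold reservoir gains Q_C/T_C = 248.5/291.15 = 0.8534 kJ/K.
ΔS_univ = −Q_H/T_H + Q_C/T_C = 0.302 kJ/K (> 0, since η = 0.414 < η_Carnot = 0.621).

ΔS_univ ≈ 0.302 kJ/K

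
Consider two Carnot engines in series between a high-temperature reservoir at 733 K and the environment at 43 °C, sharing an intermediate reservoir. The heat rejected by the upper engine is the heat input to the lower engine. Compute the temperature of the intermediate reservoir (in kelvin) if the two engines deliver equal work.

T_m ≈ 525 K

T_C = 43 °C → 43 + 273.15 = 316.15 K.
For reversible stages Q_m = Q_H·(T_m/T_H). Setting W₁ = Q_H(1 − T_m/T_H) equal to W₂ = Q_m(1 − T_C/T_m) = Q_H·(T_m − T_C)/T_H gives T_H − T_m = T_m − T_C, so T_m = (T_H + T_C)/2 = (733.00 + 316.15)/2 = 525 K.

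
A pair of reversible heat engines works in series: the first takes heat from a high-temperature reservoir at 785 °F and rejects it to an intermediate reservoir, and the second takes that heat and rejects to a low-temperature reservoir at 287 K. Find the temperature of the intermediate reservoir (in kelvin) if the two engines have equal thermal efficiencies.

T_H = 785 °F → (785 − 32) × 5/9 = 418.33 °C = 691.48 K.
Equal efficiencies require 1 − T_m/T_H = 1 − T_C/T_m, i.e. T_m/T_H = T_C/T_m, so T_m = √(T_H·T_C) = √(691.48 × 287.00) = 445 K.

T_m ≈ 445 K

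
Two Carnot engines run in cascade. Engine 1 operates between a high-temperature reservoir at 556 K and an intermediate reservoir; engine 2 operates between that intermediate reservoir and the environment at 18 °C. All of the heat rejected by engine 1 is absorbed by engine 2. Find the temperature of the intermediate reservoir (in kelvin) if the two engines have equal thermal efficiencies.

T_m ≈ 402 K

T_C = 18 °C → 18 + 273.15 = 291.15 K.
Equal efficiencies require 1 − T_m/T_H = 1 − T_C/T_m, i.e. T_m/T_H = T_C/T_m, so T_m = √(T_H·T_C) = √(556.00 × 291.15) = 402 K.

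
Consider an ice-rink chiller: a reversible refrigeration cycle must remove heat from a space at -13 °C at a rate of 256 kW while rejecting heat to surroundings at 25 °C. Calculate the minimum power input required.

T_H = 25 °C → 25 + 273.15 = 298.15 K.
T_C = -13 °C → -13 + 273.15 = 260.15 K.
The reversible coefficient of performance is COP_R = T_C/(T_H − T_C) = 260.15/38.00 = 6.8461.
W = Q_C/COP_R = 256/6.8461 = 37.39 kW.

Ẇ_in ≈ 37.39 kW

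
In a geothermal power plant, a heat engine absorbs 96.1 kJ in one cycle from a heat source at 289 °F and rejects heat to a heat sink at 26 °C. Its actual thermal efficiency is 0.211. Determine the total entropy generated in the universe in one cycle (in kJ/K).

ΔS_univ ≈ 0.0224 kJ/K

T_H = 289 °F → (289 − 32) × 5/9 = 142.78 °C = 415.93 K.
T_C = 26 °C → 26 + 273.15 = 299.15 K.
W = η·Q_H = 0.211 × 96.1 = 20.28 kJ, so Q_C = Q_H − W = 75.82 kJ.
Reservoir entropy changes: ΔS_H = −Q_H/T_H = −96.1/415.93 = -0.2310 kJ/K and ΔS_C = +Q_C/T_C = 75.82/299.15 = 0.2535 kJ/K.
ΔS_univ = −Q_H/T_H + Q_C/T_C = 0.0224 kJ/K (> 0, since η = 0.211 < η_Carnot = 0.281).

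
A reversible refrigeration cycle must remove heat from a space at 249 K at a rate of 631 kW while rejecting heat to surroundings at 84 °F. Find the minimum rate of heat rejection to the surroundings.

Q̇_H ≈ 765.4 kW

T_H = 84 °F → (84 − 32) × 5/9 = 28.89 °C = 302.04 K.
For a reversible cycle Q_H/Q_C = T_H/T_C, so Q_H = Q_C·T_H/T_C = 631 × 302.04/249.00 = 765.4 kW.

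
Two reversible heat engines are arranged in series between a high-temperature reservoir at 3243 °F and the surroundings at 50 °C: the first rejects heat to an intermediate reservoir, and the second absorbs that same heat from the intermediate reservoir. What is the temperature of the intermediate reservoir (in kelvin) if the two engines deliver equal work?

T_H = 3243 °F → (3243 − 32) × 5/9 = 1783.89 °C = 2057.04 K.
T_C = 50 °C → 50 + 273.15 = 323.15 K.
For reversible stages Q_m = Q_H·(T_m/T_H). Setting W₁ = Q_H(1 − T_m/T_H) equal to W₂ = Q_m(1 − T_C/T_m) = Q_H·(T_m − T_C)/T_H gives T_H − T_m = T_m − T_C, so T_m = (T_H + T_C)/2 = (2057.04 + 323.15)/2 = 1190 K.

T_m ≈ 1190 K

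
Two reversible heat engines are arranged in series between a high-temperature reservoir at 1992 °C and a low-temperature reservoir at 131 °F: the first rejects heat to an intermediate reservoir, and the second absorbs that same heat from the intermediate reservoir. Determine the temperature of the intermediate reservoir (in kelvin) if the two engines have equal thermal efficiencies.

T_H = 1992 °C → 1992 + 273.15 = 2265.15 K.
T_C = 131 °F → (131 − 32) × 5/9 = 55.00 °C = 328.15 K.
Equal efficiencies require 1 − T_m/T_H = 1 − T_C/T_m, i.e. T_m/T_H = T_C/T_m, so T_m = √(T_H·T_C) = √(2265.15 × 328.15) = 862 K.

T_m ≈ 862 K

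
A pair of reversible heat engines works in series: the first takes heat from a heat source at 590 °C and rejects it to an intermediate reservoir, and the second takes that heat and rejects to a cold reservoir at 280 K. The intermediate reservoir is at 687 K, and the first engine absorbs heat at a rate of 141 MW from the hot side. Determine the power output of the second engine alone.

T_H = 590 °C → 590 + 273.15 = 863.15 K.
Heat entering the second stage: Q_m = Q_H·(T_m/T_H) = 141 × 687.00/863.15 = 112 MW.
Second-stage efficiency η₂ = 1 − T_C/T_m = 1 − 280.00/687.00 = 0.5924, so W₂ = η₂·Q_m = 66.5 MW.

Ẇ₂ ≈ 66.5 MW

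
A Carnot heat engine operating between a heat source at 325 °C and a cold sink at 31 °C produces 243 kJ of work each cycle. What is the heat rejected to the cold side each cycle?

Q_C ≈ 251 kJ

T_H = 325 °C → 325 + 273.15 = 598.15 K.
T_C = 31 °C → 31 + 273.15 = 304.15 K.
Carnot efficiency: η = 1 − T_C/T_H = 1 − 304.15/598.15 = 0.4915.
Since Q_C/Q_H = T_C/T_H and Q_H = W/η, Q_C = W·T_C/(T_H − T_C) = 243 × 304.15/294.00 = 251 kJ.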